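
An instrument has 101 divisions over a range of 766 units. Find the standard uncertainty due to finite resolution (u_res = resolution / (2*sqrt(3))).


resolution = range / divisions
resolution = 766 / 101 = 7.5841584
u_res = resolution / (2*sqrt(3))
u_res = 7.5841584 / 3.4641016
u_res = 2.1894

2.1894


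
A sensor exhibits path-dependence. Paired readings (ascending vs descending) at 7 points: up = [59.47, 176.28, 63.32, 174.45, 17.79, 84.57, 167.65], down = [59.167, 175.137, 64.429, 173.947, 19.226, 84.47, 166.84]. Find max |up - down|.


|59.47 - 59.167| = 0.3030
|176.28 - 175.137| = 1.1430
|63.32 - 64.429| = 1.1090
|174.45 - 173.947| = 0.5030
|17.79 - 19.226| = 1.4360
|84.57 - 84.47| = 0.1000
|167.65 - 166.84| = 0.8100
hysteresis = max(diffs) = 1.4360

1.4360


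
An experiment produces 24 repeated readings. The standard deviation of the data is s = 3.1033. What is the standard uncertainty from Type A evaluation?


u_A = s / sqrt(n)
u_A = 3.1033 / sqrt(24)
u_A = 3.1033 / 4.8989795
u_A = 0.6335

0.6335


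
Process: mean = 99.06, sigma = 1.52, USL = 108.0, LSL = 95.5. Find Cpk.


Cpu = (USL - mean) / (3*sigma) = (108.0 - 99.06) / (3*1.52) = 1.9605
Cpl = (mean - LSL) / (3*sigma) = (99.06 - 95.5) / (3*1.52) = 0.7807
Cpk = min(Cpu, Cpl) = 0.7807

0.7807


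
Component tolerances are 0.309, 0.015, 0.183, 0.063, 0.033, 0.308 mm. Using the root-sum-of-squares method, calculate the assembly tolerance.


RSS = sqrt(0.309^2 + 0.015^2 + 0.183^2 + 0.063^2 + 0.033^2 + 0.308^2)
= sqrt(0.229117)
= 0.4787

0.4787


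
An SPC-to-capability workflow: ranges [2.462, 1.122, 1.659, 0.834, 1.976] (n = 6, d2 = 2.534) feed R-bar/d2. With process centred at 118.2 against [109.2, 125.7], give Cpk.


R_bar = (2.462 + 1.122 + 1.659 + 0.834 + 1.976) / 5 = 1.6106
sigma = R_bar / d2 = 1.6106 / 2.534 = 0.6355959
Cp = (USL - LSL)/(6*sigma) = (125.7 - 109.2)/(6*0.6355959) = 4.3266
Cpu = (125.7 - 118.2)/(3*0.6355959) = 3.9333
Cpl = (118.2 - 109.2)/(3*0.6355959) = 4.7200
Cpk = min(Cpu, Cpl) = 3.9333

3.9333


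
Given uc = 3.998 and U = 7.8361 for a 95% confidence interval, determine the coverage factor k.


k = U / uc
k = 7.8361 / 3.998
k = 1.96

1.96


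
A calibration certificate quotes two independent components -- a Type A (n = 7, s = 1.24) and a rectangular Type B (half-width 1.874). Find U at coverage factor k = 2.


u_A = s / sqrt(n) = 1.24 / sqrt(7) = 0.46867595
u_B = half_width / sqrt(3) = 1.874 / sqrt(3) = 1.0819544
uc = sqrt(u_A^2 + u_B^2) = sqrt(0.46867595^2 + 1.0819544^2) = 1.1791024
U = k * uc = 2 * 1.1791024
U = 2.3582

2.3582


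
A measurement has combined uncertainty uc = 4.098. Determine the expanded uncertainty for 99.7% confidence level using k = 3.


U = k * uc
U = 3 * 4.098
U = 12.2940

12.2940


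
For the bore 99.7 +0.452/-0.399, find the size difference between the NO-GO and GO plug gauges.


GO = nominal - lower_tol (smallest hole = maximum material condition)
GO = 99.7 - 0.399 = 99.301
NO-GO = nominal + upper_tol (largest hole = least material condition)
NO-GO = 99.7 + 0.452 = 100.152
spread = NO-GO - GO = 100.152 - 99.301 = 0.8510

0.8510


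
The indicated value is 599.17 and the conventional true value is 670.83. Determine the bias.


Systematic error = measured - true
= 599.17 - 670.83
= -71.6600

-71.6600


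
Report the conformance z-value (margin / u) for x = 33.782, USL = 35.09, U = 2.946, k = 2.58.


u = U / k = 2.946 / 2.58 = 1.1418605
margin = |USL - x| = |35.09 - 33.782| = 1.308
z = margin / u = 1.308 / 1.1418605
z = 1.1455

1.1455


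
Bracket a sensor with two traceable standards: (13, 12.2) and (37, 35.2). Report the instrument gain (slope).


slope = (y2 - y1) / (x2 - x1)
= (35.2 - 12.2) / (37 - 13)
= 23.0000 / 24
= 0.9583

0.9583


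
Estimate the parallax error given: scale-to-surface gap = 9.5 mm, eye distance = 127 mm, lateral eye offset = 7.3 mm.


error = h * offset / d
= 9.5 * 7.3 / 127
= 0.5461

0.5461


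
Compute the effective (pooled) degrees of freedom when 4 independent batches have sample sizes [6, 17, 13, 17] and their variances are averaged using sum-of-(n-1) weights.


nu = sum_i (n_i - 1)
nu = ((6 - 1) + (17 - 1) + (13 - 1) + (17 - 1))
nu = 5 + 16 + 12 + 16
nu = 49

49


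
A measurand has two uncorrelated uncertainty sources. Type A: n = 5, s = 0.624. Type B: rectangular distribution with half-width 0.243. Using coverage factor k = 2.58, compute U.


u_A = s / sqrt(n) = 0.624 / sqrt(5) = 0.27906128
u_B = half_width / sqrt(3) = 0.243 / sqrt(3) = 0.14029612
uc = sqrt(u_A^2 + u_B^2) = sqrt(0.27906128^2 + 0.14029612^2) = 0.31234308
U = k * uc = 2.58 * 0.31234308
U = 0.8058

0.8058


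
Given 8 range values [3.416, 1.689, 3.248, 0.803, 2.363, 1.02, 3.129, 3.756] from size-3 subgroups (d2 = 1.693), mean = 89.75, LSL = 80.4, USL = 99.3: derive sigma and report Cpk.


R_bar = (3.416 + 1.689 + 3.248 + 0.803 + 2.363 + 1.02 + 3.129 + 3.756) / 8 = 2.428
sigma = R_bar / d2 = 2.428 / 1.693 = 1.4341406
Cp = (USL - LSL)/(6*sigma) = (99.3 - 80.4)/(6*1.4341406) = 2.1964
Cpu = (99.3 - 89.75)/(3*1.4341406) = 2.2197
Cpl = (89.75 - 80.4)/(3*1.4341406) = 2.1732
Cpk = min(Cpu, Cpl) = 2.1732

2.1732


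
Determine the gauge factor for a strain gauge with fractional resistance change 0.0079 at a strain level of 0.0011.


GF = (dR/R) / epsilon
= 0.0079 / 0.0011
= 7.1818

7.1818


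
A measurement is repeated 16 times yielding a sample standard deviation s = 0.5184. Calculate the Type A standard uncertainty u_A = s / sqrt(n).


u_A = s / sqrt(n)
u_A = 0.5184 / sqrt(16)
u_A = 0.5184 / 4
u_A = 0.1296

0.1296


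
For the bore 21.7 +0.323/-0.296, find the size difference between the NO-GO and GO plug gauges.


GO = nominal - lower_tol (smallest hole = maximum material condition)
GO = 21.7 - 0.296 = 21.404
NO-GO = nominal + upper_tol (largest hole = least material condition)
NO-GO = 21.7 + 0.323 = 22.023
spread = NO-GO - GO = 22.023 - 21.404 = 0.6190

0.6190


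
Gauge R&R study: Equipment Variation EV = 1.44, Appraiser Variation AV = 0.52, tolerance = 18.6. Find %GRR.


GRR = sqrt(EV^2 + AV^2) = sqrt(1.44^2 + 0.52^2) = 1.5310127
%GRR = GRR / tol * 100 = 1.5310127 / 18.6 * 100
%GRR = 8.2313

8.2313


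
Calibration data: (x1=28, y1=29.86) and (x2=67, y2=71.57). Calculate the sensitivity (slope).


slope = (y2 - y1) / (x2 - x1)
= (71.57 - 29.86) / (67 - 28)
= 41.7100 / 39
= 1.0695

1.0695


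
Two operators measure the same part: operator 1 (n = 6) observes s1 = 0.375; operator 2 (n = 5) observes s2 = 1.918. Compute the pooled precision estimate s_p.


s_p = sqrt(((n1-1)*s1^2 + (n2-1)*s2^2) / (n1+n2-2))
numerator = (6-1)*0.375^2 + (5-1)*1.918^2 = 0.703125 + 14.714896 = 15.418021
denominator = 6 + 5 - 2 = 9
s_p^2 = 15.418021 / 9 = 1.7131134
s_p = sqrt(1.7131134) = 1.3089

1.3089


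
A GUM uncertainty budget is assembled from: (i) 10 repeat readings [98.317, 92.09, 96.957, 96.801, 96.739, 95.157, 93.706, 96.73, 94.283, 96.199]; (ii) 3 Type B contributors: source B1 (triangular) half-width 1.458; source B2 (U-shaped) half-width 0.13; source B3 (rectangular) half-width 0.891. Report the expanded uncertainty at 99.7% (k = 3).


mean = (98.317 + 92.09 + 96.957 + 96.801 + 96.739 + 95.157 + 93.706 + 96.73 + 94.283 + 96.199) / 10 = 95.6979
s = sqrt(sum((x - mean)^2)/(n-1)) = 1.8661068
u_A = s / sqrt(n) = 1.8661068 / sqrt(10) = 0.59011478
u_B1 = 1.458 / sqrt(6) = 0.59522601
u_B2 = 0.13 / sqrt(2) = 0.091923882
u_B3 = 0.891 / sqrt(3) = 0.51441909
uc = sqrt(0.59011478^2 + 0.59522601^2 + 0.091923882^2 + 0.51441909^2) = 0.98772793
U = k * uc = 3 * 0.98772793
U = 2.9632

2.9632


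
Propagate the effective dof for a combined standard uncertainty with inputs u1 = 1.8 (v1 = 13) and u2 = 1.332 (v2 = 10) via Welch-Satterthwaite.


uc = sqrt(u1^2 + u2^2) = sqrt(1.8^2 + 1.332^2) = 2.2392463
v_eff = uc^4 / (u1^4/v1 + u2^4/v2)
= 2.2392463^4 / (1.8^4/13 + 1.332^4/10)
= 25.142442 / 1.1222948
v_eff = 22.4027

22.4027


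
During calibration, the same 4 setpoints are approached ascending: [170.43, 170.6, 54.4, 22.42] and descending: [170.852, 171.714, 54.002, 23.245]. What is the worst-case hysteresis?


|170.43 - 170.852| = 0.4220
|170.6 - 171.714| = 1.1140
|54.4 - 54.002| = 0.3980
|22.42 - 23.245| = 0.8250
hysteresis = max(diffs) = 1.1140

1.1140


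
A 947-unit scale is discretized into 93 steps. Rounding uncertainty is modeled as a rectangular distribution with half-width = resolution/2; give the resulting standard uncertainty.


resolution = range / divisions
resolution = 947 / 93 = 10.182796
u_res = resolution / (2*sqrt(3))
u_res = 10.182796 / 3.4641016
u_res = 2.9395

2.9395


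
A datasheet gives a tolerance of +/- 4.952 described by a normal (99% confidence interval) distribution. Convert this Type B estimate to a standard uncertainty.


u_B = half_width / 2.576
u_B = 4.952 / 2.576
u_B = 1.9224

1.9224


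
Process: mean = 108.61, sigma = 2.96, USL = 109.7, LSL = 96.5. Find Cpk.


Cpu = (USL - mean) / (3*sigma) = (109.7 - 108.61) / (3*2.96) = 0.1227
Cpl = (mean - LSL) / (3*sigma) = (108.61 - 96.5) / (3*2.96) = 1.3637
Cpk = min(Cpu, Cpl) = 0.1227

0.1227


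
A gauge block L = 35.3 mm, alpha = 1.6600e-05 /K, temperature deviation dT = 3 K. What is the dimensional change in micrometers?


dL = L * alpha * dT
= 35.3 * 1.6600e-05 * 3
= 0.0017579 mm
dL_um = 0.0017579 * 1000 = 1.7579 um

1.7579


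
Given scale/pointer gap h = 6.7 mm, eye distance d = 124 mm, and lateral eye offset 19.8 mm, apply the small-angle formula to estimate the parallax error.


error = h * offset / d
= 6.7 * 19.8 / 124
= 1.0698

1.0698


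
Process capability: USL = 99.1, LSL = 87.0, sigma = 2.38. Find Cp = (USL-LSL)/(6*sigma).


Cp = (USL - LSL) / (6 * sigma)
= (99.1 - 87.0) / (6 * 2.38)
= 12.1000 / 14.2800
= 0.8473

0.8473


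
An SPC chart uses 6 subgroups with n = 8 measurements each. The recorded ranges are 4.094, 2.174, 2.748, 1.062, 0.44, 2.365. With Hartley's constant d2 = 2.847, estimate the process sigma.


R_bar = (4.094 + 2.174 + 2.748 + 1.062 + 0.44 + 2.365) / 6
R_bar = 12.883 / 6 = 2.1471667
sigma_hat = R_bar / d2 = 2.1471667 / 2.847 = 0.7542

0.7542


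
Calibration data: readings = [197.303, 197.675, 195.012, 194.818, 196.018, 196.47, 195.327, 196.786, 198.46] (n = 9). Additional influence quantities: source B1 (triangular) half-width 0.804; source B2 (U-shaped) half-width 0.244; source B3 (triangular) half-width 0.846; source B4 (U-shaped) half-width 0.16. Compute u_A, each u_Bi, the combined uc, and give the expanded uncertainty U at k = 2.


mean = (197.303 + 197.675 + 195.012 + 194.818 + 196.018 + 196.47 + 195.327 + 196.786 + 198.46) / 9 = 196.4298889
s = sqrt(sum((x - mean)^2)/(n-1)) = 1.2528473
u_A = s / sqrt(n) = 1.2528473 / sqrt(9) = 0.41761577
u_B1 = 0.804 / sqrt(6) = 0.32823163
u_B2 = 0.244 / sqrt(2) = 0.17253405
u_B3 = 0.846 / sqrt(6) = 0.34537805
u_B4 = 0.16 / sqrt(2) = 0.11313708
uc = sqrt(0.41761577^2 + 0.32823163^2 + 0.17253405^2 + 0.34537805^2 + 0.11313708^2) = 0.66632794
U = k * uc = 2 * 0.66632794
U = 1.3327

1.3327


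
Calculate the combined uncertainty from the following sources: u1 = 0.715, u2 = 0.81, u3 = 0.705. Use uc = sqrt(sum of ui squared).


uc = sqrt(0.715^2 + 0.81^2 + 0.705^2)
uc = sqrt(1.66435)
uc = 1.2901

1.2901


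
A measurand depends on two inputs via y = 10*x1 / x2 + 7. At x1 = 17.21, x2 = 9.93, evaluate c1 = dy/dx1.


y = 10*x1 / x2 + 7
dy/dx1 = 10/x2
Evaluate at x2 = 9.93: c1 = 10 / 9.93
c1 = 1.0070

1.0070


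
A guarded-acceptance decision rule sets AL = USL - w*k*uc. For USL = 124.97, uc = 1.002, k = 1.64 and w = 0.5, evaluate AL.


U = k * uc = 1.64 * 1.002 = 1.64328
guard band g = w * U = 0.5 * 1.64328 = 0.82164
AL = USL - g = 124.97 - 0.82164
AL = 124.1484

124.1484


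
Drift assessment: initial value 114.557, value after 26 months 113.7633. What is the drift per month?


rate = (v2 - v1) / months
= (113.7633 - 114.557) / 26
= -0.7937 / 26
= -0.0305

-0.0305


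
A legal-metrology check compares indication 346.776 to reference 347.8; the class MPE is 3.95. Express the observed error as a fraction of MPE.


e = indication - reference = 346.776 - 347.8 = -1.0240
|e| = 1.0240
ratio = |e| / MPE = 1.0240 / 3.95
ratio = 0.2592

0.2592


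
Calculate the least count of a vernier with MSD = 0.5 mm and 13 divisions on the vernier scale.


LC = MSD / n_div
= 0.5 / 13
= 0.0385

0.0385


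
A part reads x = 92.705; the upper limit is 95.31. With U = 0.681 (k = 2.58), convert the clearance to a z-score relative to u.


u = U / k = 0.681 / 2.58 = 0.26395349
margin = |USL - x| = |95.31 - 92.705| = 2.605
z = margin / u = 2.605 / 0.26395349
z = 9.8692

9.8692


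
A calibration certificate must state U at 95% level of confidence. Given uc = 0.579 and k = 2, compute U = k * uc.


U = k * uc
U = 2 * 0.579
U = 1.1580

1.1580


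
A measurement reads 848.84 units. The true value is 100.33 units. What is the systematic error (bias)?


Systematic error = measured - true
= 848.84 - 100.33
= 748.5100

748.5100


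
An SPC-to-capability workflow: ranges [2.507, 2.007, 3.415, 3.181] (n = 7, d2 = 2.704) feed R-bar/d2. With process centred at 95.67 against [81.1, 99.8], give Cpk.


R_bar = (2.507 + 2.007 + 3.415 + 3.181) / 4 = 2.7775
sigma = R_bar / d2 = 2.7775 / 2.704 = 1.027182
Cp = (USL - LSL)/(6*sigma) = (99.8 - 81.1)/(6*1.027182) = 3.0342
Cpu = (99.8 - 95.67)/(3*1.027182) = 1.3402
Cpl = (95.67 - 81.1)/(3*1.027182) = 4.7281
Cpk = min(Cpu, Cpl) = 1.3402

1.3402


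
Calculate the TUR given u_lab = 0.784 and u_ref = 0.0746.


TUR = u_lab / u_ref
= 0.784 / 0.0746
= 10.5094

10.5094


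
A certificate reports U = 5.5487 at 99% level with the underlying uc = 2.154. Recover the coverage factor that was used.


k = U / uc
k = 5.5487 / 2.154
k = 2.576

2.576


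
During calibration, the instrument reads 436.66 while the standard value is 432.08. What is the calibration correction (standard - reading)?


Correction = standard - reading
= 432.08 - 436.66
= -4.5800

-4.5800


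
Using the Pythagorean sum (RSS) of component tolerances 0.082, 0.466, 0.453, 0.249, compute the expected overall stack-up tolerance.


RSS = sqrt(0.082^2 + 0.466^2 + 0.453^2 + 0.249^2)
= sqrt(0.49109)
= 0.7008

0.7008


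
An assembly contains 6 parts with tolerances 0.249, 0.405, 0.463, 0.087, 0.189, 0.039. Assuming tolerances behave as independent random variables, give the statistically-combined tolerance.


RSS = sqrt(0.249^2 + 0.405^2 + 0.463^2 + 0.087^2 + 0.189^2 + 0.039^2)
= sqrt(0.485206)
= 0.6966

0.6966


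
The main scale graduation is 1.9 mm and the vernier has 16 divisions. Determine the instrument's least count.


LC = MSD / n_div
= 1.9 / 16
= 0.1187

0.1187


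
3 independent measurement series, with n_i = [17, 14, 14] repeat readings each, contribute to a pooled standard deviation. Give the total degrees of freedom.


nu = sum_i (n_i - 1)
nu = ((17 - 1) + (14 - 1) + (14 - 1))
nu = 16 + 13 + 13
nu = 42

42


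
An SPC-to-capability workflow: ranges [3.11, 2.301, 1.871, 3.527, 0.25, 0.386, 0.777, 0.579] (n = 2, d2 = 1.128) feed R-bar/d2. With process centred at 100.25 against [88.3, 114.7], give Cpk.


R_bar = (3.11 + 2.301 + 1.871 + 3.527 + 0.25 + 0.386 + 0.777 + 0.579) / 8 = 1.600125
sigma = R_bar / d2 = 1.600125 / 1.128 = 1.4185505
Cp = (USL - LSL)/(6*sigma) = (114.7 - 88.3)/(6*1.4185505) = 3.1018
Cpu = (114.7 - 100.25)/(3*1.4185505) = 3.3955
Cpl = (100.25 - 88.3)/(3*1.4185505) = 2.8080
Cpk = min(Cpu, Cpl) = 2.8080

2.8080


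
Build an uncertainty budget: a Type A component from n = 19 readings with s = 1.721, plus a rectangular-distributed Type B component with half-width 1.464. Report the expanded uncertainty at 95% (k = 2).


u_A = s / sqrt(n) = 1.721 / sqrt(19) = 0.39482448
u_B = half_width / sqrt(3) = 1.464 / sqrt(3) = 0.84524079
uc = sqrt(u_A^2 + u_B^2) = sqrt(0.39482448^2 + 0.84524079^2) = 0.93290855
U = k * uc = 2 * 0.93290855
U = 1.8658

1.8658


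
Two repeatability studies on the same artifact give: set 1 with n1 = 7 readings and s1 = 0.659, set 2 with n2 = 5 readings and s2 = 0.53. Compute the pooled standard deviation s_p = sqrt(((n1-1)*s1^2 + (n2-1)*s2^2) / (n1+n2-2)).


s_p = sqrt(((n1-1)*s1^2 + (n2-1)*s2^2) / (n1+n2-2))
numerator = (7-1)*0.659^2 + (5-1)*0.53^2 = 2.605686 + 1.1236 = 3.729286
denominator = 7 + 5 - 2 = 10
s_p^2 = 3.729286 / 10 = 0.3729286
s_p = sqrt(0.3729286) = 0.6107

0.6107


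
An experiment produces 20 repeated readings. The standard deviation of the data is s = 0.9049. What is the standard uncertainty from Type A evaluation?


u_A = s / sqrt(n)
u_A = 0.9049 / sqrt(20)
u_A = 0.9049 / 4.472136
u_A = 0.2023

0.2023


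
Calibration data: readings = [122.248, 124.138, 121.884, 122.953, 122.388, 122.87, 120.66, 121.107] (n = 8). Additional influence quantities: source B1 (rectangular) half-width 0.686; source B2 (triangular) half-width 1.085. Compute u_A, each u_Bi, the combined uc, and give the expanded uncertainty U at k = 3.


mean = (122.248 + 124.138 + 121.884 + 122.953 + 122.388 + 122.87 + 120.66 + 121.107) / 8 = 122.281
s = sqrt(sum((x - mean)^2)/(n-1)) = 1.096945
u_A = s / sqrt(n) = 1.096945 / sqrt(8) = 0.38782862
u_B1 = 0.686 / sqrt(3) = 0.39606228
u_B2 = 1.085 / sqrt(6) = 0.4429494
uc = sqrt(0.38782862^2 + 0.39606228^2 + 0.4429494^2) = 0.70956363
U = k * uc = 3 * 0.70956363
U = 2.1287

2.1287


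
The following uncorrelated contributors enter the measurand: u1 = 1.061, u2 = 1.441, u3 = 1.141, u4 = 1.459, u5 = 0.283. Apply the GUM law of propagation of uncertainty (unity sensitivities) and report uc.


uc = sqrt(1.061^2 + 1.441^2 + 1.141^2 + 1.459^2 + 0.283^2)
uc = sqrt(6.712853)
uc = 2.5909

2.5909


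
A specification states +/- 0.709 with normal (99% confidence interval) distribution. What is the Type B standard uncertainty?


u_B = half_width / 2.576
u_B = 0.709 / 2.576
u_B = 0.2752

0.2752


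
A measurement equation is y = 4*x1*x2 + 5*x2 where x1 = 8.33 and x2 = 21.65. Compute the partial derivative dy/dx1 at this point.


y = 4*x1*x2 + 5*x2
dy/dx1 = 4*x2
Evaluate at x2 = 21.65: c1 = 4 * 21.65
c1 = 86.6000

86.6000


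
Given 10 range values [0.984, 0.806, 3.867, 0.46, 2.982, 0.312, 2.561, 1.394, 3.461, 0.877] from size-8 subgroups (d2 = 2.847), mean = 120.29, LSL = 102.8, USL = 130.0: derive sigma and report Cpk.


R_bar = (0.984 + 0.806 + 3.867 + 0.46 + 2.982 + 0.312 + 2.561 + 1.394 + 3.461 + 0.877) / 10 = 1.7704
sigma = R_bar / d2 = 1.7704 / 2.847 = 0.62184756
Cp = (USL - LSL)/(6*sigma) = (130.0 - 102.8)/(6*0.62184756) = 7.2901
Cpu = (130.0 - 120.29)/(3*0.62184756) = 5.2049
Cpl = (120.29 - 102.8)/(3*0.62184756) = 9.3753
Cpk = min(Cpu, Cpl) = 5.2049

5.2049


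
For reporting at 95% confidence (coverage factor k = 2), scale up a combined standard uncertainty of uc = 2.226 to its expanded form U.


U = k * uc
U = 2 * 2.226
U = 4.4520

4.4520


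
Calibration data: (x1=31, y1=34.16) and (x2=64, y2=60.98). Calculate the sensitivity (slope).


slope = (y2 - y1) / (x2 - x1)
= (60.98 - 34.16) / (64 - 31)
= 26.8200 / 33
= 0.8127

0.8127


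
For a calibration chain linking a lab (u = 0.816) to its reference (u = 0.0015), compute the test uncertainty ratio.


TUR = u_lab / u_ref
= 0.816 / 0.0015
= 544.0000

544.0000


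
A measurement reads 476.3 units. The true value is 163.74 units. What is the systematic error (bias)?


Systematic error = measured - true
= 476.3 - 163.74
= 312.5600

312.5600


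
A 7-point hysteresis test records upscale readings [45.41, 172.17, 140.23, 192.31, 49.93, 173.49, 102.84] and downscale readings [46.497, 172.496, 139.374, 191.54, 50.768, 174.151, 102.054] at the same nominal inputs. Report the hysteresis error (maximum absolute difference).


|45.41 - 46.497| = 1.0870
|172.17 - 172.496| = 0.3260
|140.23 - 139.374| = 0.8560
|192.31 - 191.54| = 0.7700
|49.93 - 50.768| = 0.8380
|173.49 - 174.151| = 0.6610
|102.84 - 102.054| = 0.7860
hysteresis = max(diffs) = 1.0870

1.0870


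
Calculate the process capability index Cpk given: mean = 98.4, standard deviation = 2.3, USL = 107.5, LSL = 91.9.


Cpu = (USL - mean) / (3*sigma) = (107.5 - 98.4) / (3*2.3) = 1.3188
Cpl = (mean - LSL) / (3*sigma) = (98.4 - 91.9) / (3*2.3) = 0.9420
Cpk = min(Cpu, Cpl) = 0.9420

0.9420


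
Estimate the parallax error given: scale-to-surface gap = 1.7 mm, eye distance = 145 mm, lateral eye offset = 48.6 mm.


error = h * offset / d
= 1.7 * 48.6 / 145
= 0.5698

0.5698


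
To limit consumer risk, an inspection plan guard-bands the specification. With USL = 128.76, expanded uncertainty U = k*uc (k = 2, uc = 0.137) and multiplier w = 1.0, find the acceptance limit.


U = k * uc = 2 * 0.137 = 0.274
guard band g = w * U = 1.0 * 0.274 = 0.274
AL = USL - g = 128.76 - 0.274
AL = 128.4860

128.4860


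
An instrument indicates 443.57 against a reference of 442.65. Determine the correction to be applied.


Correction = standard - reading
= 442.65 - 443.57
= -0.9200

-0.9200


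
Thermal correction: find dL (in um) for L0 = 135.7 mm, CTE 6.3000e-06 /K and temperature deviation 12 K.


dL = L * alpha * dT
= 135.7 * 6.3000e-06 * 12
= 0.0102589 mm
dL_um = 0.0102589 * 1000 = 10.2589 um

10.2589


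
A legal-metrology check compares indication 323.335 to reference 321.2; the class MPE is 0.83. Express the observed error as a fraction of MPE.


e = indication - reference = 323.335 - 321.2 = 2.1350
|e| = 2.1350
ratio = |e| / MPE = 2.1350 / 0.83
ratio = 2.5723

2.5723


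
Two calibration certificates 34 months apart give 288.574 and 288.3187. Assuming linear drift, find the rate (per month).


rate = (v2 - v1) / months
= (288.3187 - 288.574) / 34
= -0.2553 / 34
= -0.0075

-0.0075


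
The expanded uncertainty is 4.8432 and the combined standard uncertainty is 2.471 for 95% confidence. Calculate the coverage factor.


k = U / uc
k = 4.8432 / 2.471
k = 1.96

1.96


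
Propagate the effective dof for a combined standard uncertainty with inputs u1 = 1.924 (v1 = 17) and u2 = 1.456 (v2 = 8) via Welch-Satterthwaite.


uc = sqrt(u1^2 + u2^2) = sqrt(1.924^2 + 1.456^2) = 2.4128224
v_eff = uc^4 / (u1^4/v1 + u2^4/v2)
= 2.4128224^4 / (1.924^4/17 + 1.456^4/8)
= 33.89233 / 1.3678335
v_eff = 24.7781

24.7781


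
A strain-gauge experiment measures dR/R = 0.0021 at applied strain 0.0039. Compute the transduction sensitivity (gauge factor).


GF = (dR/R) / epsilon
= 0.0021 / 0.0039
= 0.5385

0.5385


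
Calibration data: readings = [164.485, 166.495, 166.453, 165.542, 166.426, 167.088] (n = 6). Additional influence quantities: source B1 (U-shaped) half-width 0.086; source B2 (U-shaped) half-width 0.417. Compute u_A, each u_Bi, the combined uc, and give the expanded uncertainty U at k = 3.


mean = (164.485 + 166.495 + 166.453 + 165.542 + 166.426 + 167.088) / 6 = 166.0815
s = sqrt(sum((x - mean)^2)/(n-1)) = 0.92526639
u_A = s / sqrt(n) = 0.92526639 / sqrt(6) = 0.37773842
u_B1 = 0.086 / sqrt(2) = 0.060811183
u_B2 = 0.417 / sqrt(2) = 0.29486353
uc = sqrt(0.37773842^2 + 0.060811183^2 + 0.29486353^2) = 0.48304121
U = k * uc = 3 * 0.48304121
U = 1.4491

1.4491


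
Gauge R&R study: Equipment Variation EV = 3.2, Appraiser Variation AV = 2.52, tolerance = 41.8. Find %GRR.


GRR = sqrt(EV^2 + AV^2) = sqrt(3.2^2 + 2.52^2) = 4.0731315
%GRR = GRR / tol * 100 = 4.0731315 / 41.8 * 100
%GRR = 9.7443

9.7443


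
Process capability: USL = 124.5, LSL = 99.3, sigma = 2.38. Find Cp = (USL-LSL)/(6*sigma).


Cp = (USL - LSL) / (6 * sigma)
= (124.5 - 99.3) / (6 * 2.38)
= 25.2000 / 14.2800
= 1.7647

1.7647


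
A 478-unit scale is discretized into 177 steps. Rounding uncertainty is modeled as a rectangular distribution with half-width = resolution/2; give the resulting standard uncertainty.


resolution = range / divisions
resolution = 478 / 177 = 2.700565
u_res = resolution / (2*sqrt(3))
u_res = 2.700565 / 3.4641016
u_res = 0.7796

0.7796


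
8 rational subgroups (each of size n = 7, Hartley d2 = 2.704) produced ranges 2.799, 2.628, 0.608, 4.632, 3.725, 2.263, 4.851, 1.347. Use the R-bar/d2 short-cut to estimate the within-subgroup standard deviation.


R_bar = (2.799 + 2.628 + 0.608 + 4.632 + 3.725 + 2.263 + 4.851 + 1.347) / 8
R_bar = 22.853 / 8 = 2.856625
sigma_hat = R_bar / d2 = 2.856625 / 2.704 = 1.0564

1.0564


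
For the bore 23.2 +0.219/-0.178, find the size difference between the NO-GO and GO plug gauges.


GO = nominal - lower_tol (smallest hole = maximum material condition)
GO = 23.2 - 0.178 = 23.022
NO-GO = nominal + upper_tol (largest hole = least material condition)
NO-GO = 23.2 + 0.219 = 23.419
spread = NO-GO - GO = 23.419 - 23.022 = 0.3970

0.3970


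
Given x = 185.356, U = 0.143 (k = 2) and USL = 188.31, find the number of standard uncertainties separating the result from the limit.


u = U / k = 0.143 / 2 = 0.0715
margin = |USL - x| = |188.31 - 185.356| = 2.954
z = margin / u = 2.954 / 0.0715
z = 41.3147

41.3147


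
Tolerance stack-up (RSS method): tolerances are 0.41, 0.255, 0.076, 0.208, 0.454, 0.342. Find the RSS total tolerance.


RSS = sqrt(0.41^2 + 0.255^2 + 0.076^2 + 0.208^2 + 0.454^2 + 0.342^2)
= sqrt(0.605245)
= 0.7780

0.7780


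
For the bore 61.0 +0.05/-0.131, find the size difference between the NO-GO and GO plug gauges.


GO = nominal - lower_tol (smallest hole = maximum material condition)
GO = 61.0 - 0.131 = 60.869
NO-GO = nominal + upper_tol (largest hole = least material condition)
NO-GO = 61.0 + 0.05 = 61.05
spread = NO-GO - GO = 61.05 - 60.869 = 0.1810

0.1810


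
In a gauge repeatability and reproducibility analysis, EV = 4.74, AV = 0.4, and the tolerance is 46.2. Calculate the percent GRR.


GRR = sqrt(EV^2 + AV^2) = sqrt(4.74^2 + 0.4^2) = 4.7568477
%GRR = GRR / tol * 100 = 4.7568477 / 46.2 * 100
%GRR = 10.2962

10.2962


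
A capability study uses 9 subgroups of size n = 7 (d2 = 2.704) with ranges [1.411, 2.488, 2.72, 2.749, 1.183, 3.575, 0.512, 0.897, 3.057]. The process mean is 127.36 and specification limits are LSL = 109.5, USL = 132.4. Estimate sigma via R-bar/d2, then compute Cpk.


R_bar = (1.411 + 2.488 + 2.72 + 2.749 + 1.183 + 3.575 + 0.512 + 0.897 + 3.057) / 9 = 2.0657778
sigma = R_bar / d2 = 2.0657778 / 2.704 = 0.76397108
Cp = (USL - LSL)/(6*sigma) = (132.4 - 109.5)/(6*0.76397108) = 4.9958
Cpu = (132.4 - 127.36)/(3*0.76397108) = 2.1990
Cpl = (127.36 - 109.5)/(3*0.76397108) = 7.7926
Cpk = min(Cpu, Cpl) = 2.1990

2.1990


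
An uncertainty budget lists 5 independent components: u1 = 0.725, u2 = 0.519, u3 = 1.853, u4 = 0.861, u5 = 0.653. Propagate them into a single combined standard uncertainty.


uc = sqrt(0.725^2 + 0.519^2 + 1.853^2 + 0.861^2 + 0.653^2)
uc = sqrt(5.396325)
uc = 2.3230

2.3230


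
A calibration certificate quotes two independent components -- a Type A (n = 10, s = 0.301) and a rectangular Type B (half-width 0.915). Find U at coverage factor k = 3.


u_A = s / sqrt(n) = 0.301 / sqrt(10) = 0.095184558
u_B = half_width / sqrt(3) = 0.915 / sqrt(3) = 0.5282755
uc = sqrt(u_A^2 + u_B^2) = sqrt(0.095184558^2 + 0.5282755^2) = 0.53678218
U = k * uc = 3 * 0.53678218
U = 1.6103

1.6103


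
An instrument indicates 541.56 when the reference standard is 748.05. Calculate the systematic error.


Systematic error = measured - true
= 541.56 - 748.05
= -206.4900

-206.4900


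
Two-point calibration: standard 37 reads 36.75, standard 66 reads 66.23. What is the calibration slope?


slope = (y2 - y1) / (x2 - x1)
= (66.23 - 36.75) / (66 - 37)
= 29.4800 / 29
= 1.0166

1.0166


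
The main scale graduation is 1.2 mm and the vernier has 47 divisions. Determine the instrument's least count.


LC = MSD / n_div
= 1.2 / 47
= 0.0255

0.0255


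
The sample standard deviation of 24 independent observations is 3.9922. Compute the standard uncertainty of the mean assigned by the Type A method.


u_A = s / sqrt(n)
u_A = 3.9922 / sqrt(24)
u_A = 3.9922 / 4.8989795
u_A = 0.8149

0.8149


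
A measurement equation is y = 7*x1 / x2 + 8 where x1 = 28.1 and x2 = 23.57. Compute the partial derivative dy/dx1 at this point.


y = 7*x1 / x2 + 8
dy/dx1 = 7/x2
Evaluate at x2 = 23.57: c1 = 7 / 23.57
c1 = 0.2970

0.2970


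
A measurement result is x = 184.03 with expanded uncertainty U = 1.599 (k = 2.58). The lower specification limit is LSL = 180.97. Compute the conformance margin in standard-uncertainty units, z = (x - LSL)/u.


u = U / k = 1.599 / 2.58 = 0.61976744
margin = |LSL - x| = |180.97 - 184.03| = 3.06
z = margin / u = 3.06 / 0.61976744
z = 4.9373

4.9373


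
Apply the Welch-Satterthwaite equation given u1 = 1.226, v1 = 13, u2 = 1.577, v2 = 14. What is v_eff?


uc = sqrt(u1^2 + u2^2) = sqrt(1.226^2 + 1.577^2) = 1.9974997
v_eff = uc^4 / (u1^4/v1 + u2^4/v2)
= 1.9974997^4 / (1.226^4/13 + 1.577^4/14)
= 15.92014 / 0.61556006
v_eff = 25.8629

25.8629


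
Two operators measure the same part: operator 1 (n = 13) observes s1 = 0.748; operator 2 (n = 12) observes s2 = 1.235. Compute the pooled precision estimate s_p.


s_p = sqrt(((n1-1)*s1^2 + (n2-1)*s2^2) / (n1+n2-2))
numerator = (13-1)*0.748^2 + (12-1)*1.235^2 = 6.714048 + 16.777475 = 23.491523
denominator = 13 + 12 - 2 = 23
s_p^2 = 23.491523 / 23 = 1.0213706
s_p = sqrt(1.0213706) = 1.0106

1.0106


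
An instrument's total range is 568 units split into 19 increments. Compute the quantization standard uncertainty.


resolution = range / divisions
resolution = 568 / 19 = 29.894737
u_res = resolution / (2*sqrt(3))
u_res = 29.894737 / 3.4641016
u_res = 8.6299

8.6299


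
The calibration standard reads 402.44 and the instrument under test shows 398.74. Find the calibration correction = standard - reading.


Correction = standard - reading
= 402.44 - 398.74
= 3.7000

3.7000


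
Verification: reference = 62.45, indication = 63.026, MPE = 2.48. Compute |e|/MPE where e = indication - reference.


e = indication - reference = 63.026 - 62.45 = 0.5760
|e| = 0.5760
ratio = |e| / MPE = 0.5760 / 2.48
ratio = 0.2323

0.2323


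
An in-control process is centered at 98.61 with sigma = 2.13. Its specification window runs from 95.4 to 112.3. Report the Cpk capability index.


Cpu = (USL - mean) / (3*sigma) = (112.3 - 98.61) / (3*2.13) = 2.1424
Cpl = (mean - LSL) / (3*sigma) = (98.61 - 95.4) / (3*2.13) = 0.5023
Cpk = min(Cpu, Cpl) = 0.5023

0.5023


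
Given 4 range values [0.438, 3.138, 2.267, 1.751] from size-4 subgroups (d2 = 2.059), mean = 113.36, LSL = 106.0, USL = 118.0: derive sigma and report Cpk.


R_bar = (0.438 + 3.138 + 2.267 + 1.751) / 4 = 1.8985
sigma = R_bar / d2 = 1.8985 / 2.059 = 0.92204954
Cp = (USL - LSL)/(6*sigma) = (118.0 - 106.0)/(6*0.92204954) = 2.1691
Cpu = (118.0 - 113.36)/(3*0.92204954) = 1.6774
Cpl = (113.36 - 106.0)/(3*0.92204954) = 2.6607
Cpk = min(Cpu, Cpl) = 1.6774

1.6774


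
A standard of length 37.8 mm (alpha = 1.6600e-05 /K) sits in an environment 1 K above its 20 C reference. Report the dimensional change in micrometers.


dL = L * alpha * dT
= 37.8 * 1.6600e-05 * 1
= 6.2750000e-04 mm
dL_um = 6.2750000e-04 * 1000 = 0.6275 um

0.6275


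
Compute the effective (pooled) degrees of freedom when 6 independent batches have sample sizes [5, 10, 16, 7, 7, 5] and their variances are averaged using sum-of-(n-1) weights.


nu = sum_i (n_i - 1)
nu = ((5 - 1) + (10 - 1) + (16 - 1) + (7 - 1) + (7 - 1) + (5 - 1))
nu = 4 + 9 + 15 + 6 + 6 + 4
nu = 44

44


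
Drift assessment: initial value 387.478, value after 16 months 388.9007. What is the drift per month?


rate = (v2 - v1) / months
= (388.9007 - 387.478) / 16
= 1.4227 / 16
= 0.0889

0.0889


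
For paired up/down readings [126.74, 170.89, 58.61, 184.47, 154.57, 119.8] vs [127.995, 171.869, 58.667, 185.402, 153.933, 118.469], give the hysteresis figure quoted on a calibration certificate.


|126.74 - 127.995| = 1.2550
|170.89 - 171.869| = 0.9790
|58.61 - 58.667| = 0.0570
|184.47 - 185.402| = 0.9320
|154.57 - 153.933| = 0.6370
|119.8 - 118.469| = 1.3310
hysteresis = max(diffs) = 1.3310

1.3310


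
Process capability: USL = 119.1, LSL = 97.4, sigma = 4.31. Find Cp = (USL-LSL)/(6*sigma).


Cp = (USL - LSL) / (6 * sigma)
= (119.1 - 97.4) / (6 * 4.31)
= 21.7000 / 25.8600
= 0.8391

0.8391


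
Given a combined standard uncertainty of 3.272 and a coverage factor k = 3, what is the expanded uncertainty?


U = k * uc
U = 3 * 3.272
U = 9.8160

9.8160


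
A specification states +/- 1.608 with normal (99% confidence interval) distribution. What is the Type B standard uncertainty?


u_B = half_width / 2.576
u_B = 1.608 / 2.576
u_B = 0.6242

0.6242


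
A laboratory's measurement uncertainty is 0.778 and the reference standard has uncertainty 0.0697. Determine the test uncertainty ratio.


TUR = u_lab / u_ref
= 0.778 / 0.0697
= 11.1621

11.1621


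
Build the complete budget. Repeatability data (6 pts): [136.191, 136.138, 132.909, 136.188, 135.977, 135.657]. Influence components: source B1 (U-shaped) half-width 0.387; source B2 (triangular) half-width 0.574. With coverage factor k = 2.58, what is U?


mean = (136.191 + 136.138 + 132.909 + 136.188 + 135.977 + 135.657) / 6 = 135.51
s = sqrt(sum((x - mean)^2)/(n-1)) = 1.2901727
u_A = s / sqrt(n) = 1.2901727 / sqrt(6) = 0.5267108
u_B1 = 0.387 / sqrt(2) = 0.27365032
u_B2 = 0.574 / sqrt(6) = 0.23433452
uc = sqrt(0.5267108^2 + 0.27365032^2 + 0.23433452^2) = 0.63813904
U = k * uc = 2.58 * 0.63813904
U = 1.6464

1.6464


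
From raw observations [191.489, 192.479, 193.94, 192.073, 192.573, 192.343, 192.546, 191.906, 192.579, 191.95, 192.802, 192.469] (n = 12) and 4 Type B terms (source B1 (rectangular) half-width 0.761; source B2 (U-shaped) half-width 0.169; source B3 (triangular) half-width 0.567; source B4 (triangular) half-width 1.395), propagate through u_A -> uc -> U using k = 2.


mean = (191.489 + 192.479 + 193.94 + 192.073 + 192.573 + 192.343 + 192.546 + 191.906 + 192.579 + 191.95 + 192.802 + 192.469) / 12 = 192.4290833
s = sqrt(sum((x - mean)^2)/(n-1)) = 0.60332239
u_A = s / sqrt(n) = 0.60332239 / sqrt(12) = 0.17416417
u_B1 = 0.761 / sqrt(3) = 0.43936355
u_B2 = 0.169 / sqrt(2) = 0.11950105
u_B3 = 0.567 / sqrt(6) = 0.23147678
u_B4 = 1.395 / sqrt(6) = 0.56950637
uc = sqrt(0.17416417^2 + 0.43936355^2 + 0.11950105^2 + 0.23147678^2 + 0.56950637^2) = 0.7845846
U = k * uc = 2 * 0.7845846
U = 1.5692

1.5692


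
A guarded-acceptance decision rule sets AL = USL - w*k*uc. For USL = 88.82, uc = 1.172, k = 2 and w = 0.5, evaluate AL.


U = k * uc = 2 * 1.172 = 2.344
guard band g = w * U = 0.5 * 2.344 = 1.172
AL = USL - g = 88.82 - 1.172
AL = 87.6480

87.6480


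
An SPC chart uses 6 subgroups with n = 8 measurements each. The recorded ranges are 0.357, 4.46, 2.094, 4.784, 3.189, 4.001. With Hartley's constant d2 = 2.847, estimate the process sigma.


R_bar = (0.357 + 4.46 + 2.094 + 4.784 + 3.189 + 4.001) / 6
R_bar = 18.885 / 6 = 3.1475
sigma_hat = R_bar / d2 = 3.1475 / 2.847 = 1.1055

1.1055


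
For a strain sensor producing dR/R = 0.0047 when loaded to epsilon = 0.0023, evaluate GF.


GF = (dR/R) / epsilon
= 0.0047 / 0.0023
= 2.0435

2.0435


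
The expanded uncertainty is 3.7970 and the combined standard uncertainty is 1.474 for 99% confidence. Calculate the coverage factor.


k = U / uc
k = 3.7970 / 1.474
k = 2.576

2.576


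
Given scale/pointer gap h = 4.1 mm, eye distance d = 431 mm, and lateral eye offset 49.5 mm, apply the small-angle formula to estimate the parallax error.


error = h * offset / d
= 4.1 * 49.5 / 431
= 0.4709

0.4709


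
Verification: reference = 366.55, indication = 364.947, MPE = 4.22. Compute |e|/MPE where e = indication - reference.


e = indication - reference = 364.947 - 366.55 = -1.6030
|e| = 1.6030
ratio = |e| / MPE = 1.6030 / 4.22
ratio = 0.3799

0.3799


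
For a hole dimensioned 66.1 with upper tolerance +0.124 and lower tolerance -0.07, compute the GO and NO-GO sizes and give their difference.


GO = nominal - lower_tol (smallest hole = maximum material condition)
GO = 66.1 - 0.07 = 66.03
NO-GO = nominal + upper_tol (largest hole = least material condition)
NO-GO = 66.1 + 0.124 = 66.224
spread = NO-GO - GO = 66.224 - 66.03 = 0.1940

0.1940


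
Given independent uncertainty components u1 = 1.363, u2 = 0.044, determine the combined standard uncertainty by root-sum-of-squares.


uc = sqrt(1.363^2 + 0.044^2)
uc = sqrt(1.859705)
uc = 1.3637

1.3637


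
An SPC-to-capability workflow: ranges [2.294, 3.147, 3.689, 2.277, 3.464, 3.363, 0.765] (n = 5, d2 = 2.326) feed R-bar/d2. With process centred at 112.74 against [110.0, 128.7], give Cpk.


R_bar = (2.294 + 3.147 + 3.689 + 2.277 + 3.464 + 3.363 + 0.765) / 7 = 2.7141429
sigma = R_bar / d2 = 2.7141429 / 2.326 = 1.1668714
Cp = (USL - LSL)/(6*sigma) = (128.7 - 110.0)/(6*1.1668714) = 2.6710
Cpu = (128.7 - 112.74)/(3*1.1668714) = 4.5592
Cpl = (112.74 - 110.0)/(3*1.1668714) = 0.7827
Cpk = min(Cpu, Cpl) = 0.7827

0.7827


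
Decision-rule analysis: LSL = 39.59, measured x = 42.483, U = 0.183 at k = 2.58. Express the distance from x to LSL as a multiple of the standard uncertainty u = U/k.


u = U / k = 0.183 / 2.58 = 0.070930233
margin = |LSL - x| = |39.59 - 42.483| = 2.893
z = margin / u = 2.893 / 0.070930233
z = 40.7866

40.7866


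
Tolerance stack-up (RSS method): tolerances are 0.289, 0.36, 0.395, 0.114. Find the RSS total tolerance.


RSS = sqrt(0.289^2 + 0.36^2 + 0.395^2 + 0.114^2)
= sqrt(0.382142)
= 0.6182

0.6182


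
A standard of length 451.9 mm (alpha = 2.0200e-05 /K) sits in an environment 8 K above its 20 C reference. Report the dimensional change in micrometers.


dL = L * alpha * dT
= 451.9 * 2.0200e-05 * 8
= 0.0730270 mm
dL_um = 0.0730270 * 1000 = 73.0270 um

73.0270


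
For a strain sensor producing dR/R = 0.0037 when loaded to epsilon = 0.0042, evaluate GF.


GF = (dR/R) / epsilon
= 0.0037 / 0.0042
= 0.8810

0.8810


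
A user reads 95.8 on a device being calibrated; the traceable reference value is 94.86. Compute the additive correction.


Correction = standard - reading
= 94.86 - 95.8
= -0.9400

-0.9400


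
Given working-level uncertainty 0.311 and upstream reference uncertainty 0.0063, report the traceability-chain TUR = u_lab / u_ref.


TUR = u_lab / u_ref
= 0.311 / 0.0063
= 49.3651

49.3651


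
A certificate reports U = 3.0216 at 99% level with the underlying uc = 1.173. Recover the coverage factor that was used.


k = U / uc
k = 3.0216 / 1.173
k = 2.576

2.576


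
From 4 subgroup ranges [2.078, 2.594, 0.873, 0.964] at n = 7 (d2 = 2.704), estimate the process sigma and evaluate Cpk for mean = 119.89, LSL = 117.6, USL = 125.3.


R_bar = (2.078 + 2.594 + 0.873 + 0.964) / 4 = 1.62725
sigma = R_bar / d2 = 1.62725 / 2.704 = 0.60179364
Cp = (USL - LSL)/(6*sigma) = (125.3 - 117.6)/(6*0.60179364) = 2.1325
Cpu = (125.3 - 119.89)/(3*0.60179364) = 2.9966
Cpl = (119.89 - 117.6)/(3*0.60179364) = 1.2684
Cpk = min(Cpu, Cpl) = 1.2684

1.2684


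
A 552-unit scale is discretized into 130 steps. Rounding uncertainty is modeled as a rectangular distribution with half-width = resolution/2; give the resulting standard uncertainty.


resolution = range / divisions
resolution = 552 / 130 = 4.2461538
u_res = resolution / (2*sqrt(3))
u_res = 4.2461538 / 3.4641016
u_res = 1.2258

1.2258


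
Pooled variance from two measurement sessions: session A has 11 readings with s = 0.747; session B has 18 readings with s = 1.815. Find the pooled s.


s_p = sqrt(((n1-1)*s1^2 + (n2-1)*s2^2) / (n1+n2-2))
numerator = (11-1)*0.747^2 + (18-1)*1.815^2 = 5.58009 + 56.001825 = 61.581915
denominator = 11 + 18 - 2 = 27
s_p^2 = 61.581915 / 27 = 2.2808117
s_p = sqrt(2.2808117) = 1.5102

1.5102


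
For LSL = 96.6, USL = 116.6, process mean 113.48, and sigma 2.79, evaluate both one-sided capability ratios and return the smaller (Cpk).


Cpu = (USL - mean) / (3*sigma) = (116.6 - 113.48) / (3*2.79) = 0.3728
Cpl = (mean - LSL) / (3*sigma) = (113.48 - 96.6) / (3*2.79) = 2.0167
Cpk = min(Cpu, Cpl) = 0.3728

0.3728
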